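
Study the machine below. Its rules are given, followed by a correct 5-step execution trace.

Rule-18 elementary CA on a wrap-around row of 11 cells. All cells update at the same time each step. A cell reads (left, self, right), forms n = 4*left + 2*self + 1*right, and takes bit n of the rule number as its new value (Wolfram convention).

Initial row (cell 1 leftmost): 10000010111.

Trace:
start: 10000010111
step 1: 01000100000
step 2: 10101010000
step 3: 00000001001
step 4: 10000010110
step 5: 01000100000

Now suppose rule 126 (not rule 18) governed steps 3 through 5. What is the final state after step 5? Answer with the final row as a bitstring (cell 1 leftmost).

10000011001

(re-executing steps 3..5 under rule 126; state before step 3: 10101010000)
step 3: 11111111001
step 4: 00000001111
step 5: 10000011001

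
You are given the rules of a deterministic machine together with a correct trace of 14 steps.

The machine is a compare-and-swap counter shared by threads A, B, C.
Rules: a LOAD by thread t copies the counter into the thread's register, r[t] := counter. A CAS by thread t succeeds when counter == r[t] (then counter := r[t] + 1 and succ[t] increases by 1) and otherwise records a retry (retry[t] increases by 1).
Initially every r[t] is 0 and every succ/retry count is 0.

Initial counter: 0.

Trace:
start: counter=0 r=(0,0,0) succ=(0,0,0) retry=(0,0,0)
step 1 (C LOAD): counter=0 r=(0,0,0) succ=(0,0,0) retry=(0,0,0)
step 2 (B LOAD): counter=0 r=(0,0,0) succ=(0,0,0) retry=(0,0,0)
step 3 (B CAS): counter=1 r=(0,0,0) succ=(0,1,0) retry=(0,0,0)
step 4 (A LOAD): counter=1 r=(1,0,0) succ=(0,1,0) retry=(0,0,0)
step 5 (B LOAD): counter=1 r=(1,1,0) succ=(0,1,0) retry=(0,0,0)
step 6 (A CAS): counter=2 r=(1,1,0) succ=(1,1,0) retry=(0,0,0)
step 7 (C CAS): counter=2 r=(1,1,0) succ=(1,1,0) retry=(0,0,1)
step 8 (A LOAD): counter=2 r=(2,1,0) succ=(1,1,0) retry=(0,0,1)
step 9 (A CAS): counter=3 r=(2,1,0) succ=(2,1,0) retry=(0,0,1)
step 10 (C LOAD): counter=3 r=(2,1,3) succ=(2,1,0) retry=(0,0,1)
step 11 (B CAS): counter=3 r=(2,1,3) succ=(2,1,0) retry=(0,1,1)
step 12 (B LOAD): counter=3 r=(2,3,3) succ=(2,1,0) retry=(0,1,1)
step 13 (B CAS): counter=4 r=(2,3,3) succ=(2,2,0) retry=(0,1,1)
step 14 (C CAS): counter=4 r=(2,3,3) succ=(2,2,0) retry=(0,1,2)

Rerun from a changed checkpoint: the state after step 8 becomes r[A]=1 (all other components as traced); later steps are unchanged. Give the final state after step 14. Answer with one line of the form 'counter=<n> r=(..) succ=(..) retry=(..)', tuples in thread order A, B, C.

counter=3 r=(1,2,2) succ=(1,2,0) retry=(1,1,2)

state after step 8 := counter=2 r=(1,1,0) succ=(1,1,0) retry=(0,0,1)
step 9 (A CAS): counter=2 r=(1,1,0) succ=(1,1,0) retry=(1,0,1)
step 10 (C LOAD): counter=2 r=(1,1,2) succ=(1,1,0) retry=(1,0,1)
step 11 (B CAS): counter=2 r=(1,1,2) succ=(1,1,0) retry=(1,1,1)
step 12 (B LOAD): counter=2 r=(1,2,2) succ=(1,1,0) retry=(1,1,1)
step 13 (B CAS): counter=3 r=(1,2,2) succ=(1,2,0) retry=(1,1,1)
step 14 (C CAS): counter=3 r=(1,2,2) succ=(1,2,0) retry=(1,1,2)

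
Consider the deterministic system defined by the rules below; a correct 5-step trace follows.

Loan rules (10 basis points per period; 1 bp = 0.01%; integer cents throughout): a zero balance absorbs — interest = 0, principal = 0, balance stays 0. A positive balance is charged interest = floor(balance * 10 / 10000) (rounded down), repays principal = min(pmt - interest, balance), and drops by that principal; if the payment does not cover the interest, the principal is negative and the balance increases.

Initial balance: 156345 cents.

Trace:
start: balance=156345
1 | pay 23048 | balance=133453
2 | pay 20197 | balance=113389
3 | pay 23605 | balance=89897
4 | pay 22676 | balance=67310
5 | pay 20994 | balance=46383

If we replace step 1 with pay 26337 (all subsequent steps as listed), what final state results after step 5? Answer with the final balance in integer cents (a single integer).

(re-executing from step 1 with the substitution; state before step 1: balance=156345)
1 | pay 26337 | balance=130164
2 | pay 20197 | balance=110097
3 | pay 23605 | balance=86602
4 | pay 22676 | balance=64012
5 | pay 20994 | balance=43082

43082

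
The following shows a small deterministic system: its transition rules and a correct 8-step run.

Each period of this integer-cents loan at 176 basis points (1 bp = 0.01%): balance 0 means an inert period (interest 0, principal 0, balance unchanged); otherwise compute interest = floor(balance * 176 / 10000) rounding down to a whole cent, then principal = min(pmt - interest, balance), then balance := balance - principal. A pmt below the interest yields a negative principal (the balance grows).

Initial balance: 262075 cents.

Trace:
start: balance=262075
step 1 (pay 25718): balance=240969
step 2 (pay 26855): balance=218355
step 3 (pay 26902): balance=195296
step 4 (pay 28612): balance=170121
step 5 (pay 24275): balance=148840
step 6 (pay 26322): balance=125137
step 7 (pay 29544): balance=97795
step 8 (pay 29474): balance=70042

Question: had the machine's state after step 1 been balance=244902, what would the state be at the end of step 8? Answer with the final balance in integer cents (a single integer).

74484

state after step 1 := balance=244902
step 2 (pay 26855): balance=222357
step 3 (pay 26902): balance=199368
step 4 (pay 28612): balance=174264
step 5 (pay 24275): balance=153056
step 6 (pay 26322): balance=129427
step 7 (pay 29544): balance=102160
step 8 (pay 29474): balance=74484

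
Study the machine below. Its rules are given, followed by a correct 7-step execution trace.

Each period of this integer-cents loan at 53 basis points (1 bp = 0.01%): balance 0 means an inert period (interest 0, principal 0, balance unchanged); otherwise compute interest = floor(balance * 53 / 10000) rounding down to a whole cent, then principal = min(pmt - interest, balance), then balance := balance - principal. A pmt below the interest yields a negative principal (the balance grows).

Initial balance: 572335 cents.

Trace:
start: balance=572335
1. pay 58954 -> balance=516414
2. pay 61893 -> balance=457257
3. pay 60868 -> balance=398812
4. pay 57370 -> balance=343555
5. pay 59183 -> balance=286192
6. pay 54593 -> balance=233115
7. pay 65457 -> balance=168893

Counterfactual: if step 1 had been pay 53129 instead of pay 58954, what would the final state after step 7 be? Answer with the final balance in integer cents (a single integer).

(re-executing from step 1 with the substitution; state before step 1: balance=572335)
1. pay 53129 -> balance=522239
2. pay 61893 -> balance=463113
3. pay 60868 -> balance=404699
4. pay 57370 -> balance=349473
5. pay 59183 -> balance=292142
6. pay 54593 -> balance=239097
7. pay 65457 -> balance=174907

174907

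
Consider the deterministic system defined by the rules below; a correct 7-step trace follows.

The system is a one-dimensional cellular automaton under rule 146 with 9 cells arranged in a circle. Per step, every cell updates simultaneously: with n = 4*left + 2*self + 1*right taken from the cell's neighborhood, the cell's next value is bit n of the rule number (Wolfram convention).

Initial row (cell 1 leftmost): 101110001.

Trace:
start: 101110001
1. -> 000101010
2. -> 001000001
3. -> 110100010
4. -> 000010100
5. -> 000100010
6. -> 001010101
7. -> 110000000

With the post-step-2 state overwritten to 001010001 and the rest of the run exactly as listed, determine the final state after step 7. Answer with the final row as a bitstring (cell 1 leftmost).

state after step 2 := 001010001
3. -> 110001010
4. -> 001010000
5. -> 010001000
6. -> 101010100
7. -> 000000011

000000011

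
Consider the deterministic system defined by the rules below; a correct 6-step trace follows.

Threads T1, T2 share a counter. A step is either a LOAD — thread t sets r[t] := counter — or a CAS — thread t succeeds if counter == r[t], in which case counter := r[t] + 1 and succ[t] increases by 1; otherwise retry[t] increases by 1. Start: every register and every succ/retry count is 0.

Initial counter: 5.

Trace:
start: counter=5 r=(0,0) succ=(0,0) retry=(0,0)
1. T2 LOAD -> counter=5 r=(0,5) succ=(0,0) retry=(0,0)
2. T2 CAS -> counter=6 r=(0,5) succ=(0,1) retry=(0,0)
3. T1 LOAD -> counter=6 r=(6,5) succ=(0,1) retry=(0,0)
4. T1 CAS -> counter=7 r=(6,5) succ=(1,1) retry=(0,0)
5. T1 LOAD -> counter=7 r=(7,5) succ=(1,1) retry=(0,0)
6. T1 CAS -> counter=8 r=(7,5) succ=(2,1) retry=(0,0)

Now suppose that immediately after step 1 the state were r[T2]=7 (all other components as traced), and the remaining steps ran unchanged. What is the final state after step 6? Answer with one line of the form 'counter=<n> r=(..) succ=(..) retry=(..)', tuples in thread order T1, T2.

counter=7 r=(6,7) succ=(2,0) retry=(0,1)

state after step 1 := counter=5 r=(0,7) succ=(0,0) retry=(0,0)
2. T2 CAS -> counter=5 r=(0,7) succ=(0,0) retry=(0,1)
3. T1 LOAD -> counter=5 r=(5,7) succ=(0,0) retry=(0,1)
4. T1 CAS -> counter=6 r=(5,7) succ=(1,0) retry=(0,1)
5. T1 LOAD -> counter=6 r=(6,7) succ=(1,0) retry=(0,1)
6. T1 CAS -> counter=7 r=(6,7) succ=(2,0) retry=(0,1)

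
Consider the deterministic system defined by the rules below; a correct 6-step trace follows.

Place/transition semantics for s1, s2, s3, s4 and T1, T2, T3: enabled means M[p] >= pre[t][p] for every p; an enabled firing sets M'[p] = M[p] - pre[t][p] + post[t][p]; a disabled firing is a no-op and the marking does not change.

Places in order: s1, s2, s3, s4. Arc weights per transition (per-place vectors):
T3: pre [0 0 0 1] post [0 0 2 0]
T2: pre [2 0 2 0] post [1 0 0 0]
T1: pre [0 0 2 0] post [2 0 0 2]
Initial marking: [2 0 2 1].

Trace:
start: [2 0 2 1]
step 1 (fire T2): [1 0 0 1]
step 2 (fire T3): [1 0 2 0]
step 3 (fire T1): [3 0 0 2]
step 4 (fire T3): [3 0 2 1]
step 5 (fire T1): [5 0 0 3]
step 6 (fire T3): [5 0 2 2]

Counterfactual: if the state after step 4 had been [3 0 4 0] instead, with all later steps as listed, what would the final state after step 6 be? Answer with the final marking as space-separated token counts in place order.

state after step 4 := [3 0 4 0]
step 5 (fire T1): [5 0 2 2]
step 6 (fire T3): [5 0 4 1]

5 0 4 1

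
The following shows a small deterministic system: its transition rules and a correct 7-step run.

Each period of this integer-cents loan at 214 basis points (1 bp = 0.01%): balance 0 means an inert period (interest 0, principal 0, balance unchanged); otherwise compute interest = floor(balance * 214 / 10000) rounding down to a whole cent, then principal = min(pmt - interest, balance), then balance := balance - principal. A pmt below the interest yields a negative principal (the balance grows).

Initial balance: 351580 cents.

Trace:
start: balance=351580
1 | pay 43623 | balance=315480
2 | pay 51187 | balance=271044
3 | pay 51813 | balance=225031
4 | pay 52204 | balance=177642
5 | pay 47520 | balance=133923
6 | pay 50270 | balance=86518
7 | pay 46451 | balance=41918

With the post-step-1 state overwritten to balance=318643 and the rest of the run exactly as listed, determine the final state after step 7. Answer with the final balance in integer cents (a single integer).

state after step 1 := balance=318643
2 | pay 51187 | balance=274274
3 | pay 51813 | balance=228330
4 | pay 52204 | balance=181012
5 | pay 47520 | balance=137365
6 | pay 50270 | balance=90034
7 | pay 46451 | balance=45509

45509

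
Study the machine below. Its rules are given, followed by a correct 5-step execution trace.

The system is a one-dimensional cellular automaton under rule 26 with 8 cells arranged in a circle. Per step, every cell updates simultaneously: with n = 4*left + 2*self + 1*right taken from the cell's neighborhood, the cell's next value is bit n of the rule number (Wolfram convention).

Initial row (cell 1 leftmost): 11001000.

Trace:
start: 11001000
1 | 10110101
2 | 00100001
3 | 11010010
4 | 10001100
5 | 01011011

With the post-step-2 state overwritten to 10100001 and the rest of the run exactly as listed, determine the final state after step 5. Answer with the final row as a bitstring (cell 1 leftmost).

state after step 2 := 10100001
3 | 00010011
4 | 10101110
5 | 00001000

00001000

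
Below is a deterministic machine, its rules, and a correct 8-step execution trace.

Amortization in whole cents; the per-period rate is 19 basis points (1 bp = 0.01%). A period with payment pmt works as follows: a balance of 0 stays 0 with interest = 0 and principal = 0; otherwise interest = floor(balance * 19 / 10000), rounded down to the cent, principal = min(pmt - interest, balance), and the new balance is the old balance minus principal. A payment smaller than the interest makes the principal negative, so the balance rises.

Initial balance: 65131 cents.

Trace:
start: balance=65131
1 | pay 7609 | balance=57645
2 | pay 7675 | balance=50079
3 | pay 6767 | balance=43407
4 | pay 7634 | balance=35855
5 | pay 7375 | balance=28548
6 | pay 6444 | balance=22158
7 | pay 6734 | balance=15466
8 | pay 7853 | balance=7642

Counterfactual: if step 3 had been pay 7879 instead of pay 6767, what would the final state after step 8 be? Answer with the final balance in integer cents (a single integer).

6519

(re-executing from step 3 with the substitution; state before step 3: balance=50079)
3 | pay 7879 | balance=42295
4 | pay 7634 | balance=34741
5 | pay 7375 | balance=27432
6 | pay 6444 | balance=21040
7 | pay 6734 | balance=14345
8 | pay 7853 | balance=6519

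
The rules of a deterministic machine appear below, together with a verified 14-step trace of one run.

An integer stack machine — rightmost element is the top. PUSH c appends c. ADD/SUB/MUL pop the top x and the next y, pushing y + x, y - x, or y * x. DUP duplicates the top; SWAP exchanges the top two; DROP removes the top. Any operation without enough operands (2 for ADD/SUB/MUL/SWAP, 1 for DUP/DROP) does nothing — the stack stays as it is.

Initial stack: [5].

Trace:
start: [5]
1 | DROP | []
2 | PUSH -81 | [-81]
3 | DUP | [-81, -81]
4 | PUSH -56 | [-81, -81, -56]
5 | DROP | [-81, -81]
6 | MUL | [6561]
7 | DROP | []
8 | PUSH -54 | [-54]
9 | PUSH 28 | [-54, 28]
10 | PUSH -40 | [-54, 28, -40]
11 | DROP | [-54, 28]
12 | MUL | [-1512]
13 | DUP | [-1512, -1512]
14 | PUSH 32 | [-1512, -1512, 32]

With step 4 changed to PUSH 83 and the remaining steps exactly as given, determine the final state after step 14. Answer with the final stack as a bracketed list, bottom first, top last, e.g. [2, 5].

(re-executing from step 4 with the substitution; state before step 4: [-81, -81])
4 | PUSH 83 | [-81, -81, 83]
5 | DROP | [-81, -81]
6 | MUL | [6561]
7 | DROP | []
8 | PUSH -54 | [-54]
9 | PUSH 28 | [-54, 28]
10 | PUSH -40 | [-54, 28, -40]
11 | DROP | [-54, 28]
12 | MUL | [-1512]
13 | DUP | [-1512, -1512]
14 | PUSH 32 | [-1512, -1512, 32]

[-1512, -1512, 32]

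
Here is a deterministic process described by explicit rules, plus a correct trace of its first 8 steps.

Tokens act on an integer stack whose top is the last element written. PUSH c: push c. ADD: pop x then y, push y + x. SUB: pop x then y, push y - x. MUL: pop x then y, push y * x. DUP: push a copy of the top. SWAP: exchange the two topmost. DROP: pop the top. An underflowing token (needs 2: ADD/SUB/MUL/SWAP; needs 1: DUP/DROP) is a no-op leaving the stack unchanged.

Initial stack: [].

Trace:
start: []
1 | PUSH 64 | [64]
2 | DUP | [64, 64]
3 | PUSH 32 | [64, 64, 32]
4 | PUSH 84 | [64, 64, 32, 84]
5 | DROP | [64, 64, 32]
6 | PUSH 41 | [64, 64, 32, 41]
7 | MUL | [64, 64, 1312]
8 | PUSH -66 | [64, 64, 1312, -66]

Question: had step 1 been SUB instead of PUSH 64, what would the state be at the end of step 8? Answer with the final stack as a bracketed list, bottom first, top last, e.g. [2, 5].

[1312, -66]

(re-executing from step 1 with the substitution; state before step 1: [])
1 | SUB | []
2 | DUP | []
3 | PUSH 32 | [32]
4 | PUSH 84 | [32, 84]
5 | DROP | [32]
6 | PUSH 41 | [32, 41]
7 | MUL | [1312]
8 | PUSH -66 | [1312, -66]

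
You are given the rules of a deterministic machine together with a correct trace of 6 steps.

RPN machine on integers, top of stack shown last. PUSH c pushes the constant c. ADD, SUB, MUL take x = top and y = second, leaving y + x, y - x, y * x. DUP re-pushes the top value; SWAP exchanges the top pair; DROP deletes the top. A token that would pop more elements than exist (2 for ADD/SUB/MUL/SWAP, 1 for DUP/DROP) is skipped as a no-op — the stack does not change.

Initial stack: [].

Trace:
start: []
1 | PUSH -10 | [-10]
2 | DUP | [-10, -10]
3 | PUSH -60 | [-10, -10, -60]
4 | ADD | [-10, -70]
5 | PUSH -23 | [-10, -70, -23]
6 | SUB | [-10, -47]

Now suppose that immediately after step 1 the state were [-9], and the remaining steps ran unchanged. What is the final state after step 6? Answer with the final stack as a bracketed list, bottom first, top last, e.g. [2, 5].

[-9, -46]

state after step 1 := [-9]
2 | DUP | [-9, -9]
3 | PUSH -60 | [-9, -9, -60]
4 | ADD | [-9, -69]
5 | PUSH -23 | [-9, -69, -23]
6 | SUB | [-9, -46]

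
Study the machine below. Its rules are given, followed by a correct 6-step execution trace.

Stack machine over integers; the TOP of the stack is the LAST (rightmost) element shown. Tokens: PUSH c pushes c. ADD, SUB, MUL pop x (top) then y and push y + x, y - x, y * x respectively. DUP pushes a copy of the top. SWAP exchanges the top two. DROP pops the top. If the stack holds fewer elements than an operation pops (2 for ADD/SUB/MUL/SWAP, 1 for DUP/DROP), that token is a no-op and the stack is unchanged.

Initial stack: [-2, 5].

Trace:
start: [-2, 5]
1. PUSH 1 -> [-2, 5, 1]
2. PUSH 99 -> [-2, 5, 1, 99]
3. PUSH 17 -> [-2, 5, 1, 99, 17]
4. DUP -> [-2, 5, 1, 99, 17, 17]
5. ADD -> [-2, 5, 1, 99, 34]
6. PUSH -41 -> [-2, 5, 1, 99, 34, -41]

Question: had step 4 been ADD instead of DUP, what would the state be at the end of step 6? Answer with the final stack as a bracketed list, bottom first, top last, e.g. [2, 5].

(re-executing from step 4 with the substitution; state before step 4: [-2, 5, 1, 99, 17])
4. ADD -> [-2, 5, 1, 116]
5. ADD -> [-2, 5, 117]
6. PUSH -41 -> [-2, 5, 117, -41]

[-2, 5, 117, -41]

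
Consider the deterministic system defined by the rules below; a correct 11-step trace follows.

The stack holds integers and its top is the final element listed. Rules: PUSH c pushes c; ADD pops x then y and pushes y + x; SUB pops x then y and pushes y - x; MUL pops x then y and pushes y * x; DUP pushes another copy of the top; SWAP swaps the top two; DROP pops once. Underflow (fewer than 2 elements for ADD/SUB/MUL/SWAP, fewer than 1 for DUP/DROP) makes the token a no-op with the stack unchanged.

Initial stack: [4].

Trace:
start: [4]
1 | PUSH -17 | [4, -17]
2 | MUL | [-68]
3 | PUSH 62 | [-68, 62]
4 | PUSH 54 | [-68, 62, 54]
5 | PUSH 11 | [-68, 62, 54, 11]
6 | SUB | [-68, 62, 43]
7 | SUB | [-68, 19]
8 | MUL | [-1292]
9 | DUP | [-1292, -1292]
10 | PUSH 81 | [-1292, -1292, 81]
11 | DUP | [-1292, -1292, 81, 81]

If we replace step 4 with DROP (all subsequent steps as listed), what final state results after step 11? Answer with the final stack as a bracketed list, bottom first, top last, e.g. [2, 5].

(re-executing from step 4 with the substitution; state before step 4: [-68, 62])
4 | DROP | [-68]
5 | PUSH 11 | [-68, 11]
6 | SUB | [-79]
7 | SUB | [-79]
8 | MUL | [-79]
9 | DUP | [-79, -79]
10 | PUSH 81 | [-79, -79, 81]
11 | DUP | [-79, -79, 81, 81]

[-79, -79, 81, 81]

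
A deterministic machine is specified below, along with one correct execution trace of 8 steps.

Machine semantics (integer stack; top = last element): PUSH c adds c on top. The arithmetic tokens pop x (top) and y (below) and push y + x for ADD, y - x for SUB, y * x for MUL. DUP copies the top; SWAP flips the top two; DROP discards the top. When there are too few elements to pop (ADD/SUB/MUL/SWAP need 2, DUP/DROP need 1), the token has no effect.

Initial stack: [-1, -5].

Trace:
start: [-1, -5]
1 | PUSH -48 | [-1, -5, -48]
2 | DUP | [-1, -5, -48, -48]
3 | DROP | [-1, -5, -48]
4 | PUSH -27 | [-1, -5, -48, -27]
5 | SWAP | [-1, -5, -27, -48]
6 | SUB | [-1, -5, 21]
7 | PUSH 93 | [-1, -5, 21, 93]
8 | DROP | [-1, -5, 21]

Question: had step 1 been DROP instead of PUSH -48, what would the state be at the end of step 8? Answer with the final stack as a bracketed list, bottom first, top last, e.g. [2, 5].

[-26]

(re-executing from step 1 with the substitution; state before step 1: [-1, -5])
1 | DROP | [-1]
2 | DUP | [-1, -1]
3 | DROP | [-1]
4 | PUSH -27 | [-1, -27]
5 | SWAP | [-27, -1]
6 | SUB | [-26]
7 | PUSH 93 | [-26, 93]
8 | DROP | [-26]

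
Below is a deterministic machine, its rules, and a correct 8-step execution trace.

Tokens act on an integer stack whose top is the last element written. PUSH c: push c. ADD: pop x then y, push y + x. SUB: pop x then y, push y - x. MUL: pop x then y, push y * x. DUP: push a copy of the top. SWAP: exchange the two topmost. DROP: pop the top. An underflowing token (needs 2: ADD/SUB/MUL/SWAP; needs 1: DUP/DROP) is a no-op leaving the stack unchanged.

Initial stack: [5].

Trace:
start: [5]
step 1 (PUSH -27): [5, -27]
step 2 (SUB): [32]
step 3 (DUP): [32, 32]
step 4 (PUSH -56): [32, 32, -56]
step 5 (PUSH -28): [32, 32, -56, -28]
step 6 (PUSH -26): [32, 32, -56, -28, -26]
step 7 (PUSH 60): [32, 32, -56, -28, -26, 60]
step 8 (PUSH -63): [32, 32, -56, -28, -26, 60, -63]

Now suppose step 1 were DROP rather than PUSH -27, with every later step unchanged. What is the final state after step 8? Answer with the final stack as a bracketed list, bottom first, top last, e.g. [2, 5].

(re-executing from step 1 with the substitution; state before step 1: [5])
step 1 (DROP): []
step 2 (SUB): []
step 3 (DUP): []
step 4 (PUSH -56): [-56]
step 5 (PUSH -28): [-56, -28]
step 6 (PUSH -26): [-56, -28, -26]
step 7 (PUSH 60): [-56, -28, -26, 60]
step 8 (PUSH -63): [-56, -28, -26, 60, -63]

[-56, -28, -26, 60, -63]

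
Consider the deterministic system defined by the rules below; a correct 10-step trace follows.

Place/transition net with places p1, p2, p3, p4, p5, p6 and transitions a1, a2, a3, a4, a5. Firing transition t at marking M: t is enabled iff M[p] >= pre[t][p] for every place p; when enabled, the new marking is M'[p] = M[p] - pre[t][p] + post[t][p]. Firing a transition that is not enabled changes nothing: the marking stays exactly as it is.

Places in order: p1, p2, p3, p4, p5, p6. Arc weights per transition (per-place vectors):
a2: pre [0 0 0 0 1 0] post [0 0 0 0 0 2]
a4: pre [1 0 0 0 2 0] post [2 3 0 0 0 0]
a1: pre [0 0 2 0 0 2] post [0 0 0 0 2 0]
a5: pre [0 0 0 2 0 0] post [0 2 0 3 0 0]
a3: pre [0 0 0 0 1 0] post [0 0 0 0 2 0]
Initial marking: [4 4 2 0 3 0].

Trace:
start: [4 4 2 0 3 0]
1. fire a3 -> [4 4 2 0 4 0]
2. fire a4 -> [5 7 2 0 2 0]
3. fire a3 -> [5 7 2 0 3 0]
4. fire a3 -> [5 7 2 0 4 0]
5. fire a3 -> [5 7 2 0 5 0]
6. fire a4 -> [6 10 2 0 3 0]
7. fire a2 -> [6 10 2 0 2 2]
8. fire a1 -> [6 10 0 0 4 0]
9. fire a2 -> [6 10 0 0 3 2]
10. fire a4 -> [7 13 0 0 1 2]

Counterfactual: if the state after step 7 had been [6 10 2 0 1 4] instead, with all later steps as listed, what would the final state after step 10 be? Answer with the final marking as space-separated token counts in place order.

7 13 0 0 0 4

state after step 7 := [6 10 2 0 1 4]
8. fire a1 -> [6 10 0 0 3 2]
9. fire a2 -> [6 10 0 0 2 4]
10. fire a4 -> [7 13 0 0 0 4]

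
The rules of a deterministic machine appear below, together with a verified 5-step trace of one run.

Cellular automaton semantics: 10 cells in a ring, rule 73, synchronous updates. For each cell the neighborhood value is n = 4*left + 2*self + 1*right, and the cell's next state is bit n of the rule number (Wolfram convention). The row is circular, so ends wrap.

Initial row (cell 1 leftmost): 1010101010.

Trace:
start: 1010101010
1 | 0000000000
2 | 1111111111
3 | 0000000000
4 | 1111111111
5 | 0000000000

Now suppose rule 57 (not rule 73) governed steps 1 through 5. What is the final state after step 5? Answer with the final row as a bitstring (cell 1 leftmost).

(re-executing steps 1..5 under rule 57; state before step 1: 1010101010)
1 | 0101010101
2 | 1010101010
3 | 0101010101
4 | 1010101010
5 | 0101010101

0101010101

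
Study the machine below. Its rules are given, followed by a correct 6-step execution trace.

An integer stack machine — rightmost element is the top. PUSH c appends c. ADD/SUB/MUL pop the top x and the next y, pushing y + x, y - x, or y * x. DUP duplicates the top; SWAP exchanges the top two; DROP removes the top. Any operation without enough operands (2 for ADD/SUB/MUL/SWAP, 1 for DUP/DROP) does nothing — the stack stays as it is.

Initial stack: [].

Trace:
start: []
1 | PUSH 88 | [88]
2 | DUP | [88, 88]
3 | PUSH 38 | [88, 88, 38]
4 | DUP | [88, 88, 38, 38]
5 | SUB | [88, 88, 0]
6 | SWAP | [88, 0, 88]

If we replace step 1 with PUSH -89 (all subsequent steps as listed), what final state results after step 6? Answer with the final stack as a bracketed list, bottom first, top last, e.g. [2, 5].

(re-executing from step 1 with the substitution; state before step 1: [])
1 | PUSH -89 | [-89]
2 | DUP | [-89, -89]
3 | PUSH 38 | [-89, -89, 38]
4 | DUP | [-89, -89, 38, 38]
5 | SUB | [-89, -89, 0]
6 | SWAP | [-89, 0, -89]

[-89, 0, -89]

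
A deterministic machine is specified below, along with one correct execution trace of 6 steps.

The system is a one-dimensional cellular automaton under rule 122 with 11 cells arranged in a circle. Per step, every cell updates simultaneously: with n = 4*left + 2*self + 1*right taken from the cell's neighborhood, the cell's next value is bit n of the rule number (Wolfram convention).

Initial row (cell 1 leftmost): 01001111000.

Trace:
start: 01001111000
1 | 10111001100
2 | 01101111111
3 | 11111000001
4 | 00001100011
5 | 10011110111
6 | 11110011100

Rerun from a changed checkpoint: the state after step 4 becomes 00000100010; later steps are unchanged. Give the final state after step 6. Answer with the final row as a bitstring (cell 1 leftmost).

10010101010

state after step 4 := 00000100010
5 | 00001010101
6 | 10010101010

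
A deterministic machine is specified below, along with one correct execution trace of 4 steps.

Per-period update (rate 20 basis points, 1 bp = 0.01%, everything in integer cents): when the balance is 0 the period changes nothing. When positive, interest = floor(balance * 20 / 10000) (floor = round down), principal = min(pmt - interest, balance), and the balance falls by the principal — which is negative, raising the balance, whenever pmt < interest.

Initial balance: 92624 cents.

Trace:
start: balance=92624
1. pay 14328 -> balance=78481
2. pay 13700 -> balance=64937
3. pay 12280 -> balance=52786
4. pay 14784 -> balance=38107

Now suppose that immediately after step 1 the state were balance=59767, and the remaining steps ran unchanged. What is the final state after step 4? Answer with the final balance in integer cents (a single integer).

state after step 1 := balance=59767
2. pay 13700 -> balance=46186
3. pay 12280 -> balance=33998
4. pay 14784 -> balance=19281

19281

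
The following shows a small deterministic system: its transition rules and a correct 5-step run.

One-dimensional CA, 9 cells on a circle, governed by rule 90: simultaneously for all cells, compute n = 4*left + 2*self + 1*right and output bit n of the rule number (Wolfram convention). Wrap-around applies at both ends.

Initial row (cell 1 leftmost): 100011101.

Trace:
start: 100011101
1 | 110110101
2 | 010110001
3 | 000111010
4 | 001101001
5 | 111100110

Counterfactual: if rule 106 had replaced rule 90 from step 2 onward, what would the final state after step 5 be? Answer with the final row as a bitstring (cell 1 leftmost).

(re-executing steps 2..5 under rule 106; state before step 2: 110110101)
2 | 011111011
3 | 110001111
4 | 010011000
5 | 100111000

100111000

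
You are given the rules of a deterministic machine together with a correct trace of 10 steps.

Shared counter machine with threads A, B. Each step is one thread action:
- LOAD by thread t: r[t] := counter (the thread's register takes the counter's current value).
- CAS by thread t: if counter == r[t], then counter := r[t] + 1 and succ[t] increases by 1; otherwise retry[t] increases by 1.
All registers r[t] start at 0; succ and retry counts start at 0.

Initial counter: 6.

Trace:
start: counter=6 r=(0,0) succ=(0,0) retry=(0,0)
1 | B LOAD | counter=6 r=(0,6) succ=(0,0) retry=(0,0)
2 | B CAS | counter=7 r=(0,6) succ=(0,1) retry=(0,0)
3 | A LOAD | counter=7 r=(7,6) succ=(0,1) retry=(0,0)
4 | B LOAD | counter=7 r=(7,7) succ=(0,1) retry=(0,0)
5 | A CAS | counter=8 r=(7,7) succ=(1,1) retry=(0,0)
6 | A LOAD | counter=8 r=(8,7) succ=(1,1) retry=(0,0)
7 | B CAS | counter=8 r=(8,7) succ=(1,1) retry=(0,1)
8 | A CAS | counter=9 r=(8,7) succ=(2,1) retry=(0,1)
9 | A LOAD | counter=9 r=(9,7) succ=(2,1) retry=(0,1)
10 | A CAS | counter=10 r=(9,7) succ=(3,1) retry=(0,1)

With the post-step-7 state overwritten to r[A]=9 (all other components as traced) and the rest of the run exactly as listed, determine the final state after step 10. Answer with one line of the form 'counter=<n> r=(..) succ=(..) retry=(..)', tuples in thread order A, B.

counter=9 r=(8,7) succ=(2,1) retry=(1,1)

state after step 7 := counter=8 r=(9,7) succ=(1,1) retry=(0,1)
8 | A CAS | counter=8 r=(9,7) succ=(1,1) retry=(1,1)
9 | A LOAD | counter=8 r=(8,7) succ=(1,1) retry=(1,1)
10 | A CAS | counter=9 r=(8,7) succ=(2,1) retry=(1,1)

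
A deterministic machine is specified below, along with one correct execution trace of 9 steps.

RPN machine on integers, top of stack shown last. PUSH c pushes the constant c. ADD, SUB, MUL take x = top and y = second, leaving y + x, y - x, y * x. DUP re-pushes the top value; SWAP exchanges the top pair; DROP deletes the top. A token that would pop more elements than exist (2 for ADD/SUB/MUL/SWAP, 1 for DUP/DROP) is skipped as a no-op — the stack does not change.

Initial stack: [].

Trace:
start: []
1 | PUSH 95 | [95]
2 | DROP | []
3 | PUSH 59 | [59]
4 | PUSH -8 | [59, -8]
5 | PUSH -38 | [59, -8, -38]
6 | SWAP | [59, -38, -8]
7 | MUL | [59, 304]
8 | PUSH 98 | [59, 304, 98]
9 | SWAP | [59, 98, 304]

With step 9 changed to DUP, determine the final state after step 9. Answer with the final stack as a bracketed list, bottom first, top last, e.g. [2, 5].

(re-executing from step 9 with the substitution; state before step 9: [59, 304, 98])
9 | DUP | [59, 304, 98, 98]

[59, 304, 98, 98]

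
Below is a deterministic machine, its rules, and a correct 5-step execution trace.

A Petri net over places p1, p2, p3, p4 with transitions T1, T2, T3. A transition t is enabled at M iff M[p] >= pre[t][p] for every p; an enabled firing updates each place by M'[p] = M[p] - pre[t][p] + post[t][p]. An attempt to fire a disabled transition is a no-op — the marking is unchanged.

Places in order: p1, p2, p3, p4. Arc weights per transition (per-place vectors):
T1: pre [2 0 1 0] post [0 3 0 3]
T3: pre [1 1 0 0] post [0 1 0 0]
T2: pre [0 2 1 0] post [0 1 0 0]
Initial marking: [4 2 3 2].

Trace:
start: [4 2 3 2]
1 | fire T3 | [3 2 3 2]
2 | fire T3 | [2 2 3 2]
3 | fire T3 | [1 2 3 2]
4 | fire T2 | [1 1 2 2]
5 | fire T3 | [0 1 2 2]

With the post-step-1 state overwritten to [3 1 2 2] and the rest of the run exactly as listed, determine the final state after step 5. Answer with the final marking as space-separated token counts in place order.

0 1 2 2

state after step 1 := [3 1 2 2]
2 | fire T3 | [2 1 2 2]
3 | fire T3 | [1 1 2 2]
4 | fire T2 | [1 1 2 2]
5 | fire T3 | [0 1 2 2]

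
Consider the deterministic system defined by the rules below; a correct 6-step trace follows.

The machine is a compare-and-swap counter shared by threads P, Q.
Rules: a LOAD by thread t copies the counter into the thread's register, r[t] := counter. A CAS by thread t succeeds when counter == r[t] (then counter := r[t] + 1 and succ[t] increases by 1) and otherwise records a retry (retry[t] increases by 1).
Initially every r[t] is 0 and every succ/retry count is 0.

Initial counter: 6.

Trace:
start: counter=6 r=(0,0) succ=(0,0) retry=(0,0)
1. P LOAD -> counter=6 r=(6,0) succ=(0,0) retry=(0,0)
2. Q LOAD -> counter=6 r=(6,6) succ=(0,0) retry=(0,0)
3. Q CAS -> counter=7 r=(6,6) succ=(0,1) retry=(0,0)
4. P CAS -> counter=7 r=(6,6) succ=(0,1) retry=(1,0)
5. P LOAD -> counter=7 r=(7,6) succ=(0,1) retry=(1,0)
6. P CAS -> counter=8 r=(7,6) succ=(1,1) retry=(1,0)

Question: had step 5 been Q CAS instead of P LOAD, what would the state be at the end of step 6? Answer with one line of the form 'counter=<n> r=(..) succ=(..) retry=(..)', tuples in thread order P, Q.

counter=7 r=(6,6) succ=(0,1) retry=(2,1)

(re-executing from step 5 with the substitution; state before step 5: counter=7 r=(6,6) succ=(0,1) retry=(1,0))
5. Q CAS -> counter=7 r=(6,6) succ=(0,1) retry=(1,1)
6. P CAS -> counter=7 r=(6,6) succ=(0,1) retry=(2,1)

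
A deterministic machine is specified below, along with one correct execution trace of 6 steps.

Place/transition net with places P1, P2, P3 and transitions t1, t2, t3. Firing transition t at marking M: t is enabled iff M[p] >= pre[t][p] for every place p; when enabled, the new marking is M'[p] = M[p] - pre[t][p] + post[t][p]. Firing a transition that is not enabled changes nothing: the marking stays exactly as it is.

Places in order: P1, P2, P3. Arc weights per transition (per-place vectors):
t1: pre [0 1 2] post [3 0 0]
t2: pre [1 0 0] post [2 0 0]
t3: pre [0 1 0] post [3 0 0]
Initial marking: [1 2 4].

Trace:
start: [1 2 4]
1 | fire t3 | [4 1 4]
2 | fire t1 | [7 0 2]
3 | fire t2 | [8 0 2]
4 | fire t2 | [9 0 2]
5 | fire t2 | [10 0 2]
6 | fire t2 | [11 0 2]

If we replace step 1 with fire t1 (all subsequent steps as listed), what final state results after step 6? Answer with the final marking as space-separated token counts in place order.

11 0 0

(re-executing from step 1 with the substitution; state before step 1: [1 2 4])
1 | fire t1 | [4 1 2]
2 | fire t1 | [7 0 0]
3 | fire t2 | [8 0 0]
4 | fire t2 | [9 0 0]
5 | fire t2 | [10 0 0]
6 | fire t2 | [11 0 0]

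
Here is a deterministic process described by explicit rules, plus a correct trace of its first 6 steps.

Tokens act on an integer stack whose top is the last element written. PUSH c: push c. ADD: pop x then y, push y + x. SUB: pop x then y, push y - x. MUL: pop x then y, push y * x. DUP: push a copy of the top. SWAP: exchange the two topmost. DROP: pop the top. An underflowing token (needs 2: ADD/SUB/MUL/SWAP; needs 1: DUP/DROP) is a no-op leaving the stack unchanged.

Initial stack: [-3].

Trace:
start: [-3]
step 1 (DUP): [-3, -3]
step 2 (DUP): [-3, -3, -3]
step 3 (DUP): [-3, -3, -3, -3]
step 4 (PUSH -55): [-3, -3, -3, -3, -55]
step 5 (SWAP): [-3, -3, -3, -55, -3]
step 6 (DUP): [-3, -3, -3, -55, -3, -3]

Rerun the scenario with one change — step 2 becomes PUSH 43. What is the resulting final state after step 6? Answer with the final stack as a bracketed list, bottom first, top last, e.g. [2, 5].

[-3, -3, 43, -55, 43, 43]

(re-executing from step 2 with the substitution; state before step 2: [-3, -3])
step 2 (PUSH 43): [-3, -3, 43]
step 3 (DUP): [-3, -3, 43, 43]
step 4 (PUSH -55): [-3, -3, 43, 43, -55]
step 5 (SWAP): [-3, -3, 43, -55, 43]
step 6 (DUP): [-3, -3, 43, -55, 43, 43]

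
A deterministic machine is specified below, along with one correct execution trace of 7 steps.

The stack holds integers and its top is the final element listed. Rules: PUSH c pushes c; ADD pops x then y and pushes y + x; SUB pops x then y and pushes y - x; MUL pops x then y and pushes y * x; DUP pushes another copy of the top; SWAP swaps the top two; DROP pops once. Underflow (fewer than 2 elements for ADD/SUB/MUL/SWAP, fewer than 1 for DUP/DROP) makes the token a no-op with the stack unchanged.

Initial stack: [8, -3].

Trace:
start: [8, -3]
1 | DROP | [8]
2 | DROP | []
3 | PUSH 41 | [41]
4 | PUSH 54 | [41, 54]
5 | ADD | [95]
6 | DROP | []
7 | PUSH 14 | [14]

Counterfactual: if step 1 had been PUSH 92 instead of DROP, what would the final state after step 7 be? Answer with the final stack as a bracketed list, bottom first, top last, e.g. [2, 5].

[8, -3, 14]

(re-executing from step 1 with the substitution; state before step 1: [8, -3])
1 | PUSH 92 | [8, -3, 92]
2 | DROP | [8, -3]
3 | PUSH 41 | [8, -3, 41]
4 | PUSH 54 | [8, -3, 41, 54]
5 | ADD | [8, -3, 95]
6 | DROP | [8, -3]
7 | PUSH 14 | [8, -3, 14]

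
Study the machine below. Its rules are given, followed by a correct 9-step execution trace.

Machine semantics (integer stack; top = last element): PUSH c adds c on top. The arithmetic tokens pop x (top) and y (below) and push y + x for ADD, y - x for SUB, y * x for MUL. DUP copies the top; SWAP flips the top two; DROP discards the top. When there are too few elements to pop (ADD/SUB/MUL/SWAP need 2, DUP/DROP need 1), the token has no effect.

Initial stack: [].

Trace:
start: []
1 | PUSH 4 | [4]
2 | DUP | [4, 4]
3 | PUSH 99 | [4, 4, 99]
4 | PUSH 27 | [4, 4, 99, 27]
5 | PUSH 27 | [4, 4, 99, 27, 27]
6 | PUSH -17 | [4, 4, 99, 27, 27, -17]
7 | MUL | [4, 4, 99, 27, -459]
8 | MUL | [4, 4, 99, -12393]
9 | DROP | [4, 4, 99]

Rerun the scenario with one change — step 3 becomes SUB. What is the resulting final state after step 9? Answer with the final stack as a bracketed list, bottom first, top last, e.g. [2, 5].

[0]

(re-executing from step 3 with the substitution; state before step 3: [4, 4])
3 | SUB | [0]
4 | PUSH 27 | [0, 27]
5 | PUSH 27 | [0, 27, 27]
6 | PUSH -17 | [0, 27, 27, -17]
7 | MUL | [0, 27, -459]
8 | MUL | [0, -12393]
9 | DROP | [0]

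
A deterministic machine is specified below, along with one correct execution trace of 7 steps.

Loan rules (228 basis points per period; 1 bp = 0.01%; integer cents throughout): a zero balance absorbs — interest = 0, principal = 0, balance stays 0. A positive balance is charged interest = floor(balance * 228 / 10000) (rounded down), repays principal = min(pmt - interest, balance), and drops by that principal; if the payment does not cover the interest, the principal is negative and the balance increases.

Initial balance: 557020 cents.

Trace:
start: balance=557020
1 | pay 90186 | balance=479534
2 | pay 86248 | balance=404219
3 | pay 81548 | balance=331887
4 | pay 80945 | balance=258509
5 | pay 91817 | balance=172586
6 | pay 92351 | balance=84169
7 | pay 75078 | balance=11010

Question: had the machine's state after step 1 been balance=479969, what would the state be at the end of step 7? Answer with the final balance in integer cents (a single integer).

state after step 1 := balance=479969
2 | pay 86248 | balance=404664
3 | pay 81548 | balance=332342
4 | pay 80945 | balance=258974
5 | pay 91817 | balance=173061
6 | pay 92351 | balance=84655
7 | pay 75078 | balance=11507

11507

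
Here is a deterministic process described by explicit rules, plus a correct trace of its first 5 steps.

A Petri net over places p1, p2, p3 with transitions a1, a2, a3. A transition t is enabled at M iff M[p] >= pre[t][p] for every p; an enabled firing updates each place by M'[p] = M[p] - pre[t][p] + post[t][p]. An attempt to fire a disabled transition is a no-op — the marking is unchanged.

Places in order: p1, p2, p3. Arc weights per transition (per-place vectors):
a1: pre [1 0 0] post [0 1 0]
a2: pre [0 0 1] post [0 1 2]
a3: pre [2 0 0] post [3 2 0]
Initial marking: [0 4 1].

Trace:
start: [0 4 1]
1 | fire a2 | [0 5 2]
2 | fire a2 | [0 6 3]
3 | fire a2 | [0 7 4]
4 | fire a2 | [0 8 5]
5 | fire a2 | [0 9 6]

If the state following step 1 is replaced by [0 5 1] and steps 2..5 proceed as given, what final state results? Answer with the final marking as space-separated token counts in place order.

0 9 5

state after step 1 := [0 5 1]
2 | fire a2 | [0 6 2]
3 | fire a2 | [0 7 3]
4 | fire a2 | [0 8 4]
5 | fire a2 | [0 9 5]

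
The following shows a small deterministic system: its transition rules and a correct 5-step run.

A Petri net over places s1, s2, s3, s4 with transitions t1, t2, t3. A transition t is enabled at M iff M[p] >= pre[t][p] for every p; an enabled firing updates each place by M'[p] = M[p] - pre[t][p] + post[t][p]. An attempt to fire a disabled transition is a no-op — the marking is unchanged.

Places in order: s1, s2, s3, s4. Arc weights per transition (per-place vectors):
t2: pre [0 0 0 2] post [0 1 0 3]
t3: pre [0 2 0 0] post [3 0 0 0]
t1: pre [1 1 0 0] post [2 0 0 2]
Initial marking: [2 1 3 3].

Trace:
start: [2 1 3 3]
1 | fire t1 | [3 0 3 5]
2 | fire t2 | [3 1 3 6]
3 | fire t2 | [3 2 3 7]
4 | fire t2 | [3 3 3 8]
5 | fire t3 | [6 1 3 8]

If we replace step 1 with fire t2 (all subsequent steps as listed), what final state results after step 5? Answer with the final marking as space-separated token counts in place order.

5 3 3 7

(re-executing from step 1 with the substitution; state before step 1: [2 1 3 3])
1 | fire t2 | [2 2 3 4]
2 | fire t2 | [2 3 3 5]
3 | fire t2 | [2 4 3 6]
4 | fire t2 | [2 5 3 7]
5 | fire t3 | [5 3 3 7]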